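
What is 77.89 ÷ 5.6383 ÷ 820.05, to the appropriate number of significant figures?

0.01685

77.89 ÷ 5.6383 ÷ 820.05 = 0.0168458601514…
Multiplication/division keeps the fewest significant figures: 77.89 → 4 s.f., 5.6383 → 5 s.f., 820.05 → 5 s.f.; limit is 4.
Rounded to 4 significant figures: 0.01685.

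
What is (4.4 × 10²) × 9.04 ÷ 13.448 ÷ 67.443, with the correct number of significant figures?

(4.4 × 10²) × 9.04 ÷ 13.448 ÷ 67.443 = 4.3855748353…
Multiplication/division keeps the fewest significant figures: 4.4 × 10² → 2 s.f., 9.04 → 3 s.f., 13.448 → 5 s.f., 67.443 → 5 s.f.; limit is 2.
Rounded to 2 significant figures: 4.4.

4.4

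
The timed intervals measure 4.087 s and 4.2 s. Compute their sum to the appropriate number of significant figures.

4.087 s + 4.2 s = 8.287 s.
Addition/subtraction keeps the fewest decimal places: 4.087 → 3 decimal places, 4.2 → 1 decimal place; limit is 1.
Rounded to 1 decimal place: 8.3 s.

8.3 s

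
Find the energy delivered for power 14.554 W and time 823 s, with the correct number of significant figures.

energy delivered = 14.554 W × 823 s = 11977.942 J.
14.554 has 5 significant figures; 823 has 3.
Division/multiplication keeps the fewest: 3 significant figures.
Rounded: 1.20 × 10^4 J.

1.20 × 10^4 J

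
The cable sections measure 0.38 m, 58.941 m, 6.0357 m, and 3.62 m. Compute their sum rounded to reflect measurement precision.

0.38 m + 58.941 m + 6.0357 m + 3.62 m = 68.9767 m.
Addition/subtraction keeps the fewest decimal places: 0.38 → 2 decimal places, 58.941 → 3 decimal places, 6.0357 → 4 decimal places, 3.62 → 2 decimal places; limit is 2.
Rounded to 2 decimal places: 68.98 m.

68.98 m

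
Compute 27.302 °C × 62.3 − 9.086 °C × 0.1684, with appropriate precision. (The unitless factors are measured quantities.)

1.70 × 10³ °C

27.302 × 62.3 = 1700.9146 → 1.70 × 10³ °C (3 s.f., last digit at the 10^1 place).
9.086 × 0.1684 = 1.5300824 → 1.530 °C (4 s.f., last digit at the 10^-3 place).
Difference: 1699.3845176 °C; keep the coarser place, 10^1.
Result: 1.70 × 10³ °C.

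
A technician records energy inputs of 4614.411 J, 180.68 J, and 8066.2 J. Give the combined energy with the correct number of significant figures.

12861.3 J

4614.411 J + 180.68 J + 8066.2 J = 12861.291 J.
Addition/subtraction keeps the fewest decimal places: 4614.411 → 3 decimal places, 180.68 → 2 decimal places, 8066.2 → 1 decimal place; limit is 1.
Rounded to 1 decimal place: 12861.3 J.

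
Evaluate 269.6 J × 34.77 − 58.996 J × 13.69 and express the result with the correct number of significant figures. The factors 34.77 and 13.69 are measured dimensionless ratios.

269.6 × 34.77 = 9373.992 → 9374 J (4 s.f., last digit at the 10^0 place).
58.996 × 13.69 = 807.65524 → 807.7 J (4 s.f., last digit at the 10^-1 place).
Difference: 8566.33676 J; keep the coarser place, 10^0.
Result: 8566 J.

8566 J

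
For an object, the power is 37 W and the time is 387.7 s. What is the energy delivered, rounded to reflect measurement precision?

energy delivered = 37 W × 387.7 s = 14344.9 J.
37 has 2 significant figures; 387.7 has 4.
Division/multiplication keeps the fewest: 2 significant figures.
Rounded: 1.4 × 10⁴ J.

1.4 × 10⁴ J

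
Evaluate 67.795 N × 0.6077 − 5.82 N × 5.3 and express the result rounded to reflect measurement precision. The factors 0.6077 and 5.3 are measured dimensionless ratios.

1.0 × 10¹ N

67.795 × 0.6077 = 41.1990215 → 41.20 N (4 s.f., last digit at the 10^-2 place).
5.82 × 5.3 = 30.846 → 31 N (2 s.f., last digit at the 10^0 place).
Difference: 10.3530215 N; keep the coarser place, 10^0.
Result: 1.0 × 10¹ N.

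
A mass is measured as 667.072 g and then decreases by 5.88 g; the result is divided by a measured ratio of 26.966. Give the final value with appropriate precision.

667.072 g − 5.88 g = 661.192 g; the difference is limited to 2 decimal places (5 s.f.).
Carrying full precision, 661.192 ÷ 26.966 = 24.5194689609… g; 26.966 has 5 s.f., so the result keeps min(5, 5) = 5 s.f.
Rounded to 5 significant figures: 24.519 g.

24.519 g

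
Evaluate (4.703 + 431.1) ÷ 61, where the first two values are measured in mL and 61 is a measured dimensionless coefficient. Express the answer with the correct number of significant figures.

4.703 mL + 431.1 mL = 435.803 mL; the sum is limited to 1 decimal place (4 s.f.).
Carrying full precision, 435.803 ÷ 61 = 7.14431147541… mL; 61 has 2 s.f., so the result keeps min(4, 2) = 2 s.f.
Rounded to 2 significant figures: 7.1 mL.

7.1 mL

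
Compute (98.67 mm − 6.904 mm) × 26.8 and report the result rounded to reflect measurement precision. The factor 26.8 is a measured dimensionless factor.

98.67 mm − 6.904 mm = 91.766 mm; the difference is limited to 2 decimal places (4 s.f.).
Carrying full precision, 91.766 × 26.8 = 2459.3288 mm; 26.8 has 3 s.f., so the result keeps min(4, 3) = 3 s.f.
Rounded to 3 significant figures: 2.46 × 10^3 mm.

2.46 × 10^3 mm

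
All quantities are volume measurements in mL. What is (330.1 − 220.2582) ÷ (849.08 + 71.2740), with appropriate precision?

0.1193

330.1 − 220.2582 = 109.8418, limited to 1 d.p. → 4 s.f.; 849.08 + 71.2740 = 920.3540, limited to 2 d.p. → 5 s.f.
Carrying full precision, 109.8418 ÷ 920.3540 = 0.119347338089…; keep min(4, 5) = 4 s.f.
Rounded to 4 significant figures: 0.1193.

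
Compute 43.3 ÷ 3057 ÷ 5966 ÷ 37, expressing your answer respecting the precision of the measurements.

6.4 × 10⁻⁸

43.3 ÷ 3057 ÷ 5966 ÷ 37 = 6.41663719682 × 10^-8…
Multiplication/division keeps the fewest significant figures: 43.3 → 3 s.f., 3057 → 4 s.f., 5966 → 4 s.f., 37 → 2 s.f.; limit is 2.
Rounded to 2 significant figures: 6.4 × 10⁻⁸.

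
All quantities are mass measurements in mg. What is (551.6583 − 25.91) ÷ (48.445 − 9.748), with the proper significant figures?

13.586

551.6583 − 25.91 = 525.7483, limited to 2 d.p. → 5 s.f.; 48.445 − 9.748 = 38.697, limited to 3 d.p. → 5 s.f.
Carrying full precision, 525.7483 ÷ 38.697 = 13.5862805902…; keep min(5, 5) = 5 s.f.
Rounded to 5 significant figures: 13.586.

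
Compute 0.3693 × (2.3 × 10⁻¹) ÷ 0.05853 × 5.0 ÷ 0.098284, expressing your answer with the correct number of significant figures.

0.3693 × (2.3 × 10⁻¹) ÷ 0.05853 × 5.0 ÷ 0.098284 = 73.8270985363…
Multiplication/division keeps the fewest significant figures: 0.3693 → 4 s.f., 2.3 × 10⁻¹ → 2 s.f., 0.05853 → 4 s.f., 5.0 → 2 s.f., 0.098284 → 5 s.f.; limit is 2.
Rounded to 2 significant figures: 74.

74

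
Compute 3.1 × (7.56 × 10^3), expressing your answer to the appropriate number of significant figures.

2.3 × 10^4

3.1 × (7.56 × 10^3) = 23436
Multiplication/division keeps the fewest significant figures: 3.1 → 2 s.f., 7.56 × 10^3 → 3 s.f.; limit is 2.
Rounded to 2 significant figures: 2.3 × 10^4.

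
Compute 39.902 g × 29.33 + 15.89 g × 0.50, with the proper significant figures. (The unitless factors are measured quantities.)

1178 g

39.902 × 29.33 = 1170.32566 → 1.170 × 10³ g (4 s.f., last digit at the 10^0 place).
15.89 × 0.50 = 7.945 → 7.9 g (2 s.f., last digit at the 10^-1 place).
Sum: 1178.27066 g; keep the coarser place, 10^0.
Result: 1178 g.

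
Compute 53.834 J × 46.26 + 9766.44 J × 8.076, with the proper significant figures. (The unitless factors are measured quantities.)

53.834 × 46.26 = 2490.36084 → 2490. J (4 s.f., last digit at the 10^0 place).
9766.44 × 8.076 = 78873.76944 → 7.887 × 10⁴ J (4 s.f., last digit at the 10^1 place).
Sum: 81364.13028 J; keep the coarser place, 10^1.
Result: 8.136 × 10⁴ J.

8.136 × 10⁴ J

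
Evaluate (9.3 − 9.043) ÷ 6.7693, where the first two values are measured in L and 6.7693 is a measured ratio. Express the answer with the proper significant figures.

4 × 10^-2 L

9.3 L − 9.043 L = 0.257 L; the difference is limited to 1 decimal place (1 s.f.).
Carrying full precision, 0.257 ÷ 6.7693 = 0.0379655208072… L; 6.7693 has 5 s.f., so the result keeps min(1, 5) = 1 s.f.
Rounded to 1 significant figure: 4 × 10^-2 L.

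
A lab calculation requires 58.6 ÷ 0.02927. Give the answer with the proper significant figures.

58.6 ÷ 0.02927 = 2002.04988042…
Multiplication/division keeps the fewest significant figures: 58.6 → 3 s.f., 0.02927 → 4 s.f.; limit is 3.
Rounded to 3 significant figures: 2.00 × 10^3.

2.00 × 10^3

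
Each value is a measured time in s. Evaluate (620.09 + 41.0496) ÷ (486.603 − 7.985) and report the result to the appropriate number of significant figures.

1.3814

620.09 + 41.0496 = 661.1396, limited to 2 d.p. → 5 s.f.; 486.603 − 7.985 = 478.618, limited to 3 d.p. → 6 s.f.
Carrying full precision, 661.1396 ÷ 478.618 = 1.38135130731…; keep min(5, 6) = 5 s.f.
Rounded to 5 significant figures: 1.3814.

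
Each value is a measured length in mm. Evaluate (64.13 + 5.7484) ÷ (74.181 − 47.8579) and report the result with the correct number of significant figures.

64.13 + 5.7484 = 69.8784, limited to 2 d.p. → 4 s.f.; 74.181 − 47.8579 = 26.3231, limited to 3 d.p. → 5 s.f.
Carrying full precision, 69.8784 ÷ 26.3231 = 2.65464174052…; keep min(4, 5) = 4 s.f.
Rounded to 4 significant figures: 2.655.

2.655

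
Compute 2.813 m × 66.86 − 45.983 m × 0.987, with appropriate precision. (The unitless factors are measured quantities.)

142.7 m

2.813 × 66.86 = 188.07718 → 188.1 m (4 s.f., last digit at the 10^-1 place).
45.983 × 0.987 = 45.385221 → 45.4 m (3 s.f., last digit at the 10^-1 place).
Difference: 142.691959 m; keep the coarser place, 10^-1.
Result: 142.7 m.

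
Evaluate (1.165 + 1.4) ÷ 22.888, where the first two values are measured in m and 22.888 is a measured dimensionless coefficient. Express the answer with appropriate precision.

1.165 m + 1.4 m = 2.565 m; the sum is limited to 1 decimal place (2 s.f.).
Carrying full precision, 2.565 ÷ 22.888 = 0.11206745893… m; 22.888 has 5 s.f., so the result keeps min(2, 5) = 2 s.f.
Rounded to 2 significant figures: 0.11 m.

0.11 m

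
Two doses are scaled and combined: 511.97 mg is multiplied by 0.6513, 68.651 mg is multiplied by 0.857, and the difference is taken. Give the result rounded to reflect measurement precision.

274.6 mg

511.97 × 0.6513 = 333.446061 → 3.334 × 10^2 mg (4 s.f., last digit at the 10^-1 place).
68.651 × 0.857 = 58.833907 → 58.8 mg (3 s.f., last digit at the 10^-1 place).
Difference: 274.612154 mg; keep the coarser place, 10^-1.
Result: 274.6 mg.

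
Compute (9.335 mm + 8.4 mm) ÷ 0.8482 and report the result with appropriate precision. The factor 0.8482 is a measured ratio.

9.335 mm + 8.4 mm = 17.735 mm; the sum is limited to 1 decimal place (3 s.f.).
Carrying full precision, 17.735 ÷ 0.8482 = 20.9089837303… mm; 0.8482 has 4 s.f., so the result keeps min(3, 4) = 3 s.f.
Rounded to 3 significant figures: 20.9 mm.

20.9 mm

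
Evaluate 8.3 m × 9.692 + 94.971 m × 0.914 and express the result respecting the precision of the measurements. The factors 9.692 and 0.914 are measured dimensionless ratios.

8.3 × 9.692 = 80.4436 → 80. m (2 s.f., last digit at the 10^0 place).
94.971 × 0.914 = 86.803494 → 86.8 m (3 s.f., last digit at the 10^-1 place).
Sum: 167.247094 m; keep the coarser place, 10^0.
Result: 167 m.

167 m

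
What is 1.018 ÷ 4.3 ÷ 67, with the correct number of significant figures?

0.0035

1.018 ÷ 4.3 ÷ 67 = 0.00353349531413…
Multiplication/division keeps the fewest significant figures: 1.018 → 4 s.f., 4.3 → 2 s.f., 67 → 2 s.f.; limit is 2.
Rounded to 2 significant figures: 0.0035.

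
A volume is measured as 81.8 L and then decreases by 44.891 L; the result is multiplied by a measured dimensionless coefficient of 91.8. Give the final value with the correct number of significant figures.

3.39 × 10^3 L

81.8 L − 44.891 L = 36.909 L; the difference is limited to 1 decimal place (3 s.f.).
Carrying full precision, 36.909 × 91.8 = 3388.2462 L; 91.8 has 3 s.f., so the result keeps min(3, 3) = 3 s.f.
Rounded to 3 significant figures: 3.39 × 10^3 L.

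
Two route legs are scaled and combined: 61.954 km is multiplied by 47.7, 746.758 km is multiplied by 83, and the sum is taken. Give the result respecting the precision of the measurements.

6.5 × 10^4 km

61.954 × 47.7 = 2955.2058 → 2.96 × 10^3 km (3 s.f., last digit at the 10^1 place).
746.758 × 83 = 61980.914 → 6.2 × 10^4 km (2 s.f., last digit at the 10^3 place).
Sum: 64936.1198 km; keep the coarser place, 10^3.
Result: 6.5 × 10^4 km.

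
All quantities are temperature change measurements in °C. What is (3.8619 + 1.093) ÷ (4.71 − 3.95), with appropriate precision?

6.5

3.8619 + 1.093 = 4.9549, limited to 3 d.p. → 4 s.f.; 4.71 − 3.95 = 0.76, limited to 2 d.p. → 2 s.f.
Carrying full precision, 4.9549 ÷ 0.76 = 6.51960526316…; keep min(4, 2) = 2 s.f.
Rounded to 2 significant figures: 6.5.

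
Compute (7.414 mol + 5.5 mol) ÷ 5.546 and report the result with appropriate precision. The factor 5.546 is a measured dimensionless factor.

7.414 mol + 5.5 mol = 12.914 mol; the sum is limited to 1 decimal place (3 s.f.).
Carrying full precision, 12.914 ÷ 5.546 = 2.32852506311… mol; 5.546 has 4 s.f., so the result keeps min(3, 4) = 3 s.f.
Rounded to 3 significant figures: 2.33 mol.

2.33 mol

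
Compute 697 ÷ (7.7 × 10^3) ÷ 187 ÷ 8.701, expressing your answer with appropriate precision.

697 ÷ (7.7 × 10^3) ÷ 187 ÷ 8.701 = 0.0000556328460122…
Multiplication/division keeps the fewest significant figures: 697 → 3 s.f., 7.7 × 10^3 → 2 s.f., 187 → 3 s.f., 8.701 → 4 s.f.; limit is 2.
Rounded to 2 significant figures: 5.6 × 10^-5.

5.6 × 10^-5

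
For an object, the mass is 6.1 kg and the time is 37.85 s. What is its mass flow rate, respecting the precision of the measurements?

0.16 kg/s

mass flow rate = 6.1 kg ÷ 37.85 s = 0.161162483487… kg/s.
6.1 has 2 significant figures; 37.85 has 4.
Division/multiplication keeps the fewest: 2 significant figures.
Rounded: 0.16 kg/s.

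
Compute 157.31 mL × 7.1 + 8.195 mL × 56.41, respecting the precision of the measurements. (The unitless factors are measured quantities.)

1.6 × 10^3 mL

157.31 × 7.1 = 1116.901 → 1.1 × 10^3 mL (2 s.f., last digit at the 10^2 place).
8.195 × 56.41 = 462.27995 → 462.3 mL (4 s.f., last digit at the 10^-1 place).
Sum: 1579.18095 mL; keep the coarser place, 10^2.
Result: 1.6 × 10^3 mL.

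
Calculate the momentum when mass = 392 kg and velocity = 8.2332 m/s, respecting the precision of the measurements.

momentum = 392 kg × 8.2332 m/s = 3227.4144 kg·m/s.
392 has 3 significant figures; 8.2332 has 5.
Division/multiplication keeps the fewest: 3 significant figures.
Rounded: 3.23 × 10^3 kg·m/s.

3.23 × 10^3 kg·m/s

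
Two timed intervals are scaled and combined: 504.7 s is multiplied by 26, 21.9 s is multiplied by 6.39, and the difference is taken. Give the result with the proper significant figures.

504.7 × 26 = 13122.2 → 1.3 × 10⁴ s (2 s.f., last digit at the 10^3 place).
21.9 × 6.39 = 139.941 → 1.40 × 10² s (3 s.f., last digit at the 10^0 place).
Difference: 12982.259 s; keep the coarser place, 10^3.
Result: 1.3 × 10⁴ s.

1.3 × 10⁴ s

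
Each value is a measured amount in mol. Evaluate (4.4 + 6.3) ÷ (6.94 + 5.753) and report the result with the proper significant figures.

4.4 + 6.3 = 10.7, limited to 1 d.p. → 3 s.f.; 6.94 + 5.753 = 12.693, limited to 2 d.p. → 4 s.f.
Carrying full precision, 10.7 ÷ 12.693 = 0.842984322067…; keep min(3, 4) = 3 s.f.
Rounded to 3 significant figures: 0.843.

0.843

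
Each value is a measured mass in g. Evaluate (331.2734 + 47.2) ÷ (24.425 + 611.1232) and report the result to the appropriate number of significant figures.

331.2734 + 47.2 = 378.4734, limited to 1 d.p. → 4 s.f.; 24.425 + 611.1232 = 635.5482, limited to 3 d.p. → 6 s.f.
Carrying full precision, 378.4734 ÷ 635.5482 = 0.595506996952…; keep min(4, 6) = 4 s.f.
Rounded to 4 significant figures: 0.5955.

0.5955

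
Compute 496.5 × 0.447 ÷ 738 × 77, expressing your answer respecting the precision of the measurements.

496.5 × 0.447 ÷ 738 × 77 = 23.1558719512…
Multiplication/division keeps the fewest significant figures: 496.5 → 4 s.f., 0.447 → 3 s.f., 738 → 3 s.f., 77 → 2 s.f.; limit is 2.
Rounded to 2 significant figures: 23.

23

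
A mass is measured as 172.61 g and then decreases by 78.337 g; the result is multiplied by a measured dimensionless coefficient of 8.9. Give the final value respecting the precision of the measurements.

8.4 × 10² g

172.61 g − 78.337 g = 94.273 g; the difference is limited to 2 decimal places (4 s.f.).
Carrying full precision, 94.273 × 8.9 = 839.0297 g; 8.9 has 2 s.f., so the result keeps min(4, 2) = 2 s.f.
Rounded to 2 significant figures: 8.4 × 10² g.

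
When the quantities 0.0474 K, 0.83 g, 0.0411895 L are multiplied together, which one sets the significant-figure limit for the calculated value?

0.83 g

0.0474 K → 3 s.f.; 0.83 g → 2 s.f.; 0.0411895 L → 6 s.f.
The fewest is 2 significant figures, from 0.83 g.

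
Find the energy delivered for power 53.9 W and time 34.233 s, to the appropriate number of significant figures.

1.85 × 10³ J

energy delivered = 53.9 W × 34.233 s = 1845.1587 J.
53.9 has 3 significant figures; 34.233 has 5.
Division/multiplication keeps the fewest: 3 significant figures.
Rounded: 1.85 × 10³ J.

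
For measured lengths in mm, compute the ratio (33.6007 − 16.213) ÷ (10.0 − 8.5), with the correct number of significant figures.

12

33.6007 − 16.213 = 17.3877, limited to 3 d.p. → 5 s.f.; 10.0 − 8.5 = 1.5, limited to 1 d.p. → 2 s.f.
Carrying full precision, 17.3877 ÷ 1.5 = 11.5918; keep min(5, 2) = 2 s.f.
Rounded to 2 significant figures: 12.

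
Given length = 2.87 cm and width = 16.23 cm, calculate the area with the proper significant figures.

46.6 cm²

area = 2.87 cm × 16.23 cm = 46.5801 cm².
2.87 has 3 significant figures; 16.23 has 4.
Division/multiplication keeps the fewest: 3 significant figures.
Rounded: 46.6 cm².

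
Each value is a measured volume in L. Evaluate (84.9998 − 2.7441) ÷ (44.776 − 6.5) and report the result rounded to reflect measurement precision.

2.15

84.9998 − 2.7441 = 82.2557, limited to 4 d.p. → 6 s.f.; 44.776 − 6.5 = 38.276, limited to 1 d.p. → 3 s.f.
Carrying full precision, 82.2557 ÷ 38.276 = 2.14901504859…; keep min(6, 3) = 3 s.f.
Rounded to 3 significant figures: 2.15.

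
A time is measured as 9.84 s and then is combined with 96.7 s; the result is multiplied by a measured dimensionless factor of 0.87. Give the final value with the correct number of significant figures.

9.84 s + 96.7 s = 106.54 s; the sum is limited to 1 decimal place (4 s.f.).
Carrying full precision, 106.54 × 0.87 = 92.6898 s; 0.87 has 2 s.f., so the result keeps min(4, 2) = 2 s.f.
Rounded to 2 significant figures: 93 s.

93 s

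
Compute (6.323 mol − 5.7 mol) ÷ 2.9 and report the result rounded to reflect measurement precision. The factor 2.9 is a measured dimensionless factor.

6.323 mol − 5.7 mol = 0.623 mol; the difference is limited to 1 decimal place (1 s.f.).
Carrying full precision, 0.623 ÷ 2.9 = 0.214827586207… mol; 2.9 has 2 s.f., so the result keeps min(1, 2) = 1 s.f.
Rounded to 1 significant figure: 0.2 mol.

0.2 mol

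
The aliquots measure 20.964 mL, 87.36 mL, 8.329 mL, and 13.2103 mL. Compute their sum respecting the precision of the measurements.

20.964 mL + 87.36 mL + 8.329 mL + 13.2103 mL = 129.8633 mL.
Addition/subtraction keeps the fewest decimal places: 20.964 → 3 decimal places, 87.36 → 2 decimal places, 8.329 → 3 decimal places, 13.2103 → 4 decimal places; limit is 2.
Rounded to 2 decimal places: 129.86 mL.

129.86 mL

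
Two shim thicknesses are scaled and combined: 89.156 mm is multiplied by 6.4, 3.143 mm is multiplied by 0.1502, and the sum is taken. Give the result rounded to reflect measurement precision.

5.7 × 10² mm

89.156 × 6.4 = 570.5984 → 5.7 × 10² mm (2 s.f., last digit at the 10^1 place).
3.143 × 0.1502 = 0.4720786 → 4.721 × 10⁻¹ mm (4 s.f., last digit at the 10^-4 place).
Sum: 571.0704786 mm; keep the coarser place, 10^1.
Result: 5.7 × 10² mm.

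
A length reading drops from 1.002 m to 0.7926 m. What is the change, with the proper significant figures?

0.209 m

1.002 m − 0.7926 m = 0.2094 m.
Addition/subtraction keeps the fewest decimal places: 1.002 → 3 decimal places, 0.7926 → 4 decimal places; limit is 3.
Rounded to 3 decimal places: 0.209 m.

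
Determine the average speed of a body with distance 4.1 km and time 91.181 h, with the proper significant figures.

0.045 km/h

average speed = 4.1 km ÷ 91.181 h = 0.0449655081651… km/h.
4.1 has 2 significant figures; 91.181 has 5.
Division/multiplication keeps the fewest: 2 significant figures.
Rounded: 0.045 km/h.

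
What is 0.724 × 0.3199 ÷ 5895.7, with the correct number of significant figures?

3.93 × 10⁻⁵

0.724 × 0.3199 ÷ 5895.7 = 0.0000392841562495…
Multiplication/division keeps the fewest significant figures: 0.724 → 3 s.f., 0.3199 → 4 s.f., 5895.7 → 5 s.f.; limit is 3.
Rounded to 3 significant figures: 3.93 × 10⁻⁵.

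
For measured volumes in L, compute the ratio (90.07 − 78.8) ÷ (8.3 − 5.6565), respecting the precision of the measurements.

4.3

90.07 − 78.8 = 11.27, limited to 1 d.p. → 3 s.f.; 8.3 − 5.6565 = 2.6435, limited to 1 d.p. → 2 s.f.
Carrying full precision, 11.27 ÷ 2.6435 = 4.26328730849…; keep min(3, 2) = 2 s.f.
Rounded to 2 significant figures: 4.3.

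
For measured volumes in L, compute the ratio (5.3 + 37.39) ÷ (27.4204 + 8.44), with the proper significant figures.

1.19

5.3 + 37.39 = 42.69, limited to 1 d.p. → 3 s.f.; 27.4204 + 8.44 = 35.8604, limited to 2 d.p. → 4 s.f.
Carrying full precision, 42.69 ÷ 35.8604 = 1.19044963246…; keep min(3, 4) = 3 s.f.
Rounded to 3 significant figures: 1.19.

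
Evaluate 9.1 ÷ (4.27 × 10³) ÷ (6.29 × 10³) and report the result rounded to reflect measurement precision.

9.1 ÷ (4.27 × 10³) ÷ (6.29 × 10³) = 3.38815189346 × 10^-7…
Multiplication/division keeps the fewest significant figures: 9.1 → 2 s.f., 4.27 × 10³ → 3 s.f., 6.29 × 10³ → 3 s.f.; limit is 2.
Rounded to 2 significant figures: 3.4 × 10⁻⁷.

3.4 × 10⁻⁷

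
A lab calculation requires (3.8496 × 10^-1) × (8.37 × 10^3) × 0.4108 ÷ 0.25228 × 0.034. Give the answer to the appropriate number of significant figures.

(3.8496 × 10^-1) × (8.37 × 10^3) × 0.4108 ÷ 0.25228 × 0.034 = 178.388803795…
Multiplication/division keeps the fewest significant figures: 3.8496 × 10^-1 → 5 s.f., 8.37 × 10^3 → 3 s.f., 0.4108 → 4 s.f., 0.25228 → 5 s.f., 0.034 → 2 s.f.; limit is 2.
Rounded to 2 significant figures: 1.8 × 10^2.

1.8 × 10^2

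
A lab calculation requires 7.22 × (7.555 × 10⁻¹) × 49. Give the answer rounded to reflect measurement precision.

2.7 × 10²

7.22 × (7.555 × 10⁻¹) × 49 = 267.28079
Multiplication/division keeps the fewest significant figures: 7.22 → 3 s.f., 7.555 × 10⁻¹ → 4 s.f., 49 → 2 s.f.; limit is 2.
Rounded to 2 significant figures: 2.7 × 10².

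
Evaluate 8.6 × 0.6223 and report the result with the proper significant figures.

8.6 × 0.6223 = 5.35178
Multiplication/division keeps the fewest significant figures: 8.6 → 2 s.f., 0.6223 → 4 s.f.; limit is 2.
Rounded to 2 significant figures: 5.4.

5.4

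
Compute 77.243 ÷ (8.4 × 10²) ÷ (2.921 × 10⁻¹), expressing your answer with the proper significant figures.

0.31

77.243 ÷ (8.4 × 10²) ÷ (2.921 × 10⁻¹) = 0.314809833553…
Multiplication/division keeps the fewest significant figures: 77.243 → 5 s.f., 8.4 × 10² → 2 s.f., 2.921 × 10⁻¹ → 4 s.f.; limit is 2.
Rounded to 2 significant figures: 0.31.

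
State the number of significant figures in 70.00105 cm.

70.00105: zeros between nonzero digits are significant.

7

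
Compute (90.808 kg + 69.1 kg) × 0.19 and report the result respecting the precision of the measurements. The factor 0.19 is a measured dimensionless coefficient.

90.808 kg + 69.1 kg = 159.908 kg; the sum is limited to 1 decimal place (4 s.f.).
Carrying full precision, 159.908 × 0.19 = 30.38252 kg; 0.19 has 2 s.f., so the result keeps min(4, 2) = 2 s.f.
Rounded to 2 significant figures: 3.0 × 10^1 kg.

3.0 × 10^1 kg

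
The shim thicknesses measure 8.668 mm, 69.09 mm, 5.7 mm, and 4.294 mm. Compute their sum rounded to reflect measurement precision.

87.8 mm

8.668 mm + 69.09 mm + 5.7 mm + 4.294 mm = 87.752 mm.
Addition/subtraction keeps the fewest decimal places: 8.668 → 3 decimal places, 69.09 → 2 decimal places, 5.7 → 1 decimal place, 4.294 → 3 decimal places; limit is 1.
Rounded to 1 decimal place: 87.8 mm.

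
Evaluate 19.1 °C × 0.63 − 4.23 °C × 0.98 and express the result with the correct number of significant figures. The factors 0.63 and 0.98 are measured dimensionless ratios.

8 °C

19.1 × 0.63 = 12.033 → 12 °C (2 s.f., last digit at the 10^0 place).
4.23 × 0.98 = 4.1454 → 4.1 °C (2 s.f., last digit at the 10^-1 place).
Difference: 7.8876 °C; keep the coarser place, 10^0.
Result: 8 °C.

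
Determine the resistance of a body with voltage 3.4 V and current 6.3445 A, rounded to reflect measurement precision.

0.54 Ω

resistance = 3.4 V ÷ 6.3445 A = 0.535897233825… Ω.
3.4 has 2 significant figures; 6.3445 has 5.
Division/multiplication keeps the fewest: 2 significant figures.
Rounded: 0.54 Ω.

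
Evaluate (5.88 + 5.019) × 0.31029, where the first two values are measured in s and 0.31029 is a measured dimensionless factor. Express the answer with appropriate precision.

3.382 s

5.88 s + 5.019 s = 10.899 s; the sum is limited to 2 decimal places (4 s.f.).
Carrying full precision, 10.899 × 0.31029 = 3.38185071 s; 0.31029 has 5 s.f., so the result keeps min(4, 5) = 4 s.f.
Rounded to 4 significant figures: 3.382 s.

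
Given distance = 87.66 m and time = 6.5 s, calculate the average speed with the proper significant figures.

13 m/s

average speed = 87.66 m ÷ 6.5 s = 13.4861538462… m/s.
87.66 has 4 significant figures; 6.5 has 2.
Division/multiplication keeps the fewest: 2 significant figures.
Rounded: 13 m/s.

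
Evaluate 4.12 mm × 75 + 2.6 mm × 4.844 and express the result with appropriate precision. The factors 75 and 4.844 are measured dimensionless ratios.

3.2 × 10² mm

4.12 × 75 = 309 → 3.1 × 10² mm (2 s.f., last digit at the 10^1 place).
2.6 × 4.844 = 12.5944 → 13 mm (2 s.f., last digit at the 10^0 place).
Sum: 321.5944 mm; keep the coarser place, 10^1.
Result: 3.2 × 10² mm.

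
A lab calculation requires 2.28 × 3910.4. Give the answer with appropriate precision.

8.92 × 10^3

2.28 × 3910.4 = 8915.712
Multiplication/division keeps the fewest significant figures: 2.28 → 3 s.f., 3910.4 → 5 s.f.; limit is 3.
Rounded to 3 significant figures: 8.92 × 10^3.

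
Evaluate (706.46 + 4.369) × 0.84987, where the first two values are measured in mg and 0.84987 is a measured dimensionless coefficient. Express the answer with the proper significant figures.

604.11 mg

706.46 mg + 4.369 mg = 710.829 mg; the sum is limited to 2 decimal places (5 s.f.).
Carrying full precision, 710.829 × 0.84987 = 604.11224223 mg; 0.84987 has 5 s.f., so the result keeps min(5, 5) = 5 s.f.
Rounded to 5 significant figures: 604.11 mg.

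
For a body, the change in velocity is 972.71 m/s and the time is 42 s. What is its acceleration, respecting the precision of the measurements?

23 m/s²

acceleration = 972.71 m/s ÷ 42 s = 23.1597619048… m/s².
972.71 has 5 significant figures; 42 has 2.
Division/multiplication keeps the fewest: 2 significant figures.
Rounded: 23 m/s².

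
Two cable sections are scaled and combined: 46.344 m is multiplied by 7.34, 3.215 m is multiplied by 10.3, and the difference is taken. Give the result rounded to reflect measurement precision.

46.344 × 7.34 = 340.16496 → 340. m (3 s.f., last digit at the 10^0 place).
3.215 × 10.3 = 33.1145 → 33.1 m (3 s.f., last digit at the 10^-1 place).
Difference: 307.05046 m; keep the coarser place, 10^0.
Result: 307 m.

307 m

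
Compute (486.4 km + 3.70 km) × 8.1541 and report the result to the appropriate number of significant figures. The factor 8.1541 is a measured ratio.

3996 km

486.4 km + 3.70 km = 490.10 km; the sum is limited to 1 decimal place (4 s.f.).
Carrying full precision, 490.10 × 8.1541 = 3996.32441 km; 8.1541 has 5 s.f., so the result keeps min(4, 5) = 4 s.f.
Rounded to 4 significant figures: 3996 km.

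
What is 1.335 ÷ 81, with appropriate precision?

1.335 ÷ 81 = 0.0164814814815…
Multiplication/division keeps the fewest significant figures: 1.335 → 4 s.f., 81 → 2 s.f.; limit is 2.
Rounded to 2 significant figures: 0.016.

0.016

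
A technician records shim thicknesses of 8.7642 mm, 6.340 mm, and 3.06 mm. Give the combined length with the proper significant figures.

8.7642 mm + 6.340 mm + 3.06 mm = 18.1642 mm.
Addition/subtraction keeps the fewest decimal places: 8.7642 → 4 decimal places, 6.340 → 3 decimal places, 3.06 → 2 decimal places; limit is 2.
Rounded to 2 decimal places: 18.16 mm.

18.16 mm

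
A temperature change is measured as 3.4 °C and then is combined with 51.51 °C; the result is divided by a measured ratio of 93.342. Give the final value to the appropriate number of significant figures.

0.588 °C

3.4 °C + 51.51 °C = 54.91 °C; the sum is limited to 1 decimal place (3 s.f.).
Carrying full precision, 54.91 ÷ 93.342 = 0.588266803797… °C; 93.342 has 5 s.f., so the result keeps min(3, 5) = 3 s.f.
Rounded to 3 significant figures: 0.588 °C.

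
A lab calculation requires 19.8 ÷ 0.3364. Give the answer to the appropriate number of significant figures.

58.9

19.8 ÷ 0.3364 = 58.8585017836…
Multiplication/division keeps the fewest significant figures: 19.8 → 3 s.f., 0.3364 → 4 s.f.; limit is 3.
Rounded to 3 significant figures: 58.9.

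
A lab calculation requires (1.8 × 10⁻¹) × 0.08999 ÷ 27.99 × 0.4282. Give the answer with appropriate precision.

2.5 × 10⁻⁴

(1.8 × 10⁻¹) × 0.08999 ÷ 27.99 × 0.4282 = 0.00024780526045…
Multiplication/division keeps the fewest significant figures: 1.8 × 10⁻¹ → 2 s.f., 0.08999 → 4 s.f., 27.99 → 4 s.f., 0.4282 → 4 s.f.; limit is 2.
Rounded to 2 significant figures: 2.5 × 10⁻⁴.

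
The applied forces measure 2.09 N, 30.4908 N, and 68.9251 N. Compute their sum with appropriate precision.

2.09 N + 30.4908 N + 68.9251 N = 101.5059 N.
Addition/subtraction keeps the fewest decimal places: 2.09 → 2 decimal places, 30.4908 → 4 decimal places, 68.9251 → 4 decimal places; limit is 2.
Rounded to 2 decimal places: 101.51 N.

101.51 N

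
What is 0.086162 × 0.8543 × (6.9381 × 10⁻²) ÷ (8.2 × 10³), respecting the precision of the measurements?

0.086162 × 0.8543 × (6.9381 × 10⁻²) ÷ (8.2 × 10³) = 6.2280613272 × 10^-7…
Multiplication/division keeps the fewest significant figures: 0.086162 → 5 s.f., 0.8543 → 4 s.f., 6.9381 × 10⁻² → 5 s.f., 8.2 × 10³ → 2 s.f.; limit is 2.
Rounded to 2 significant figures: 6.2 × 10⁻⁷.

6.2 × 10⁻⁷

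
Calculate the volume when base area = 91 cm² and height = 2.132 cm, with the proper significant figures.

1.9 × 10² cm³

volume = 91 cm² × 2.132 cm = 194.012 cm³.
91 has 2 significant figures; 2.132 has 4.
Division/multiplication keeps the fewest: 2 significant figures.
Rounded: 1.9 × 10² cm³.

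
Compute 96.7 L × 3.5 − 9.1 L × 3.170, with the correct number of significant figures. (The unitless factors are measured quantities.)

3.1 × 10^2 L

96.7 × 3.5 = 338.45 → 3.4 × 10^2 L (2 s.f., last digit at the 10^1 place).
9.1 × 3.170 = 28.847 → 29 L (2 s.f., last digit at the 10^0 place).
Difference: 309.603 L; keep the coarser place, 10^1.
Result: 3.1 × 10^2 L.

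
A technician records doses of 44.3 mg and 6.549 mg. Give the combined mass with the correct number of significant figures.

50.8 mg

44.3 mg + 6.549 mg = 50.849 mg.
Addition/subtraction keeps the fewest decimal places: 44.3 → 1 decimal place, 6.549 → 3 decimal places; limit is 1.
Rounded to 1 decimal place: 50.8 mg.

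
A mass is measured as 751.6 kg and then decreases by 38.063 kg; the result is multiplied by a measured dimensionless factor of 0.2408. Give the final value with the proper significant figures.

751.6 kg − 38.063 kg = 713.537 kg; the difference is limited to 1 decimal place (4 s.f.).
Carrying full precision, 713.537 × 0.2408 = 171.8197096 kg; 0.2408 has 4 s.f., so the result keeps min(4, 4) = 4 s.f.
Rounded to 4 significant figures: 1.718 × 10² kg.

1.718 × 10² kg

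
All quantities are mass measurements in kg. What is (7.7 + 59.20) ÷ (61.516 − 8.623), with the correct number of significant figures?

7.7 + 59.20 = 66.90, limited to 1 d.p. → 3 s.f.; 61.516 − 8.623 = 52.893, limited to 3 d.p. → 5 s.f.
Carrying full precision, 66.90 ÷ 52.893 = 1.26481765073…; keep min(3, 5) = 3 s.f.
Rounded to 3 significant figures: 1.26.

1.26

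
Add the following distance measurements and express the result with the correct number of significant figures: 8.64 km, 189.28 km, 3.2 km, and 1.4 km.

8.64 km + 189.28 km + 3.2 km + 1.4 km = 202.52 km.
Addition/subtraction keeps the fewest decimal places: 8.64 → 2 decimal places, 189.28 → 2 decimal places, 3.2 → 1 decimal place, 1.4 → 1 decimal place; limit is 1.
Rounded to 1 decimal place: 202.5 km.

202.5 km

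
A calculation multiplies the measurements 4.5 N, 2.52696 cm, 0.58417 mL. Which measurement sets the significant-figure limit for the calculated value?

4.5 N → 2 s.f.; 2.52696 cm → 6 s.f.; 0.58417 mL → 5 s.f.
The fewest is 2 significant figures, from 4.5 N.

4.5 N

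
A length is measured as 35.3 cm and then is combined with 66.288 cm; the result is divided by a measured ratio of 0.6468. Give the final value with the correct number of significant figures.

157.1 cm

35.3 cm + 66.288 cm = 101.588 cm; the sum is limited to 1 decimal place (4 s.f.).
Carrying full precision, 101.588 ÷ 0.6468 = 157.062461348… cm; 0.6468 has 4 s.f., so the result keeps min(4, 4) = 4 s.f.
Rounded to 4 significant figures: 157.1 cm.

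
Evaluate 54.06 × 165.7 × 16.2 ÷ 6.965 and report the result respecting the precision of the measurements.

54.06 × 165.7 × 16.2 ÷ 6.965 = 20834.9490883…
Multiplication/division keeps the fewest significant figures: 54.06 → 4 s.f., 165.7 → 4 s.f., 16.2 → 3 s.f., 6.965 → 4 s.f.; limit is 3.
Rounded to 3 significant figures: 2.08 × 10^4.

2.08 × 10^4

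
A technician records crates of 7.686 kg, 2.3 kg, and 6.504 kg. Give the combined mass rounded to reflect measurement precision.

16.5 kg

7.686 kg + 2.3 kg + 6.504 kg = 16.490 kg.
Addition/subtraction keeps the fewest decimal places: 7.686 → 3 decimal places, 2.3 → 1 decimal place, 6.504 → 3 decimal places; limit is 1.
Rounded to 1 decimal place: 16.5 kg.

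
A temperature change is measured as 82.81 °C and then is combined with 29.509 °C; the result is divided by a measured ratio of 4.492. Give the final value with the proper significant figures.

82.81 °C + 29.509 °C = 112.319 °C; the sum is limited to 2 decimal places (5 s.f.).
Carrying full precision, 112.319 ÷ 4.492 = 25.0042297418… °C; 4.492 has 4 s.f., so the result keeps min(5, 4) = 4 s.f.
Rounded to 4 significant figures: 25.00 °C.

25.00 °C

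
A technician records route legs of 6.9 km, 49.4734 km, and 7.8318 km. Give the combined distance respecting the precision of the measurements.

64.2 km

6.9 km + 49.4734 km + 7.8318 km = 64.2052 km.
Addition/subtraction keeps the fewest decimal places: 6.9 → 1 decimal place, 49.4734 → 4 decimal places, 7.8318 → 4 decimal places; limit is 1.
Rounded to 1 decimal place: 64.2 km.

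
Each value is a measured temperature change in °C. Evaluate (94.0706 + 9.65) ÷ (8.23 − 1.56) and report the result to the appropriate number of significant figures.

94.0706 + 9.65 = 103.7206, limited to 2 d.p. → 5 s.f.; 8.23 − 1.56 = 6.67, limited to 2 d.p. → 3 s.f.
Carrying full precision, 103.7206 ÷ 6.67 = 15.5503148426…; keep min(5, 3) = 3 s.f.
Rounded to 3 significant figures: 15.6.

15.6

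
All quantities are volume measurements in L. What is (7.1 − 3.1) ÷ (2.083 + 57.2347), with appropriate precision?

0.067

7.1 − 3.1 = 4.0, limited to 1 d.p. → 2 s.f.; 2.083 + 57.2347 = 59.3177, limited to 3 d.p. → 5 s.f.
Carrying full precision, 4.0 ÷ 59.3177 = 0.0674334979273…; keep min(2, 5) = 2 s.f.
Rounded to 2 significant figures: 0.067.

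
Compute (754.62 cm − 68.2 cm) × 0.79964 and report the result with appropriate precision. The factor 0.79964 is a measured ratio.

754.62 cm − 68.2 cm = 686.42 cm; the difference is limited to 1 decimal place (4 s.f.).
Carrying full precision, 686.42 × 0.79964 = 548.8888888 cm; 0.79964 has 5 s.f., so the result keeps min(4, 5) = 4 s.f.
Rounded to 4 significant figures: 5.489 × 10² cm.

5.489 × 10² cm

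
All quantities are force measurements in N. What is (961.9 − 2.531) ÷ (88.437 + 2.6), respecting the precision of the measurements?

961.9 − 2.531 = 959.369, limited to 1 d.p. → 4 s.f.; 88.437 + 2.6 = 91.037, limited to 1 d.p. → 3 s.f.
Carrying full precision, 959.369 ÷ 91.037 = 10.538231708…; keep min(4, 3) = 3 s.f.
Rounded to 3 significant figures: 10.5.

10.5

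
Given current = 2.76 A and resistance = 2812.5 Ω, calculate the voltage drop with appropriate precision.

voltage drop = 2.76 A × 2812.5 Ω = 7762.5 V.
2.76 has 3 significant figures; 2812.5 has 5.
Division/multiplication keeps the fewest: 3 significant figures.
Rounded: 7.76 × 10^3 V.

7.76 × 10^3 V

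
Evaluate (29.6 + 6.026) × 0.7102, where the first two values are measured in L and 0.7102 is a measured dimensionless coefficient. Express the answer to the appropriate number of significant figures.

29.6 L + 6.026 L = 35.626 L; the sum is limited to 1 decimal place (3 s.f.).
Carrying full precision, 35.626 × 0.7102 = 25.3015852 L; 0.7102 has 4 s.f., so the result keeps min(3, 4) = 3 s.f.
Rounded to 3 significant figures: 25.3 L.

25.3 L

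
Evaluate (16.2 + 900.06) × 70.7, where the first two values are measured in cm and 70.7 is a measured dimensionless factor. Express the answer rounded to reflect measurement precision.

6.48 × 10⁴ cm

16.2 cm + 900.06 cm = 916.26 cm; the sum is limited to 1 decimal place (4 s.f.).
Carrying full precision, 916.26 × 70.7 = 64779.582 cm; 70.7 has 3 s.f., so the result keeps min(4, 3) = 3 s.f.
Rounded to 3 significant figures: 6.48 × 10⁴ cm.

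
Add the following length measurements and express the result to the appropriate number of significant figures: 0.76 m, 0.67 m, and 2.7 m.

0.76 m + 0.67 m + 2.7 m = 4.13 m.
Addition/subtraction keeps the fewest decimal places: 0.76 → 2 decimal places, 0.67 → 2 decimal places, 2.7 → 1 decimal place; limit is 1.
Rounded to 1 decimal place: 4.1 m.

4.1 m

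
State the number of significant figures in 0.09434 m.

4

0.09434: leading zeros are not significant.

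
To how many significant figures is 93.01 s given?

4

93.01: zeros between nonzero digits are significant.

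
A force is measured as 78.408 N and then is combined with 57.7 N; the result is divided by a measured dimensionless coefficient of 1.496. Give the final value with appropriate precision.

78.408 N + 57.7 N = 136.108 N; the sum is limited to 1 decimal place (4 s.f.).
Carrying full precision, 136.108 ÷ 1.496 = 90.9812834225… N; 1.496 has 4 s.f., so the result keeps min(4, 4) = 4 s.f.
Rounded to 4 significant figures: 90.98 N.

90.98 N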